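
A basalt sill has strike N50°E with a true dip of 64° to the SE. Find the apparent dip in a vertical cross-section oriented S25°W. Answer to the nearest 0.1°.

The section lies 25° from the strike.
tan(apparent dip) = tan 64° · sin 25° = 0.8665
α = arctan(0.8665) = 40.91°

40.9°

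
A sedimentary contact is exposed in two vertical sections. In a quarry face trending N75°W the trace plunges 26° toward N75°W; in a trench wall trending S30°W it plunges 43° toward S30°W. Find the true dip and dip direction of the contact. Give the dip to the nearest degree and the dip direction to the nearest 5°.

true dip 44°, dip direction 225°

The two traces are lines in the plane: v₁ = (sin 285°·cos 26°, cos 285°·cos 26°, −sin 26°), v₂ = (sin 210°·cos 43°, cos 210°·cos 43°, −sin 43°).
Cross product v₁ × v₂ gives the pole to the plane: n ∝ (-0.436, -0.432, 0.635).
tan δ = √(n_x²+n_y²)/n_z = 0.614/0.635, so δ = 44.0°.
Dip direction = azimuth of (n_x, n_y) = atan2(-0.436, -0.432) = 225°.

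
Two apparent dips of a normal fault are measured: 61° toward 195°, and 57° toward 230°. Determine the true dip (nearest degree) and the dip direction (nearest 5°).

true dip 61°, dip direction 200°

Represent each trace as a vector plunging at its apparent dip toward its trend (east-north-up frame): v₁ = (-0.125, -0.468, -0.875), v₂ = (-0.417, -0.350, -0.839).
Cross product v₁ × v₂ gives the pole to the plane: n ∝ (-0.087, -0.260, 0.151).
True dip = arccos(n_z / |n|) = arccos(0.4841) = 61.0°.
Dip direction = atan2(-0.087, -0.260) = 198° (azimuth of n's horizontal projection).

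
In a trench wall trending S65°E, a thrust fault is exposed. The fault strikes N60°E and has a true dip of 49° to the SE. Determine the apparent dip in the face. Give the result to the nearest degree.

43°

The section lies 55° from the strike.
tan α = tan 49° × sin 55° = 1.1504 × 0.8192 = 0.9423
α = arctan(0.9423) = 43.30°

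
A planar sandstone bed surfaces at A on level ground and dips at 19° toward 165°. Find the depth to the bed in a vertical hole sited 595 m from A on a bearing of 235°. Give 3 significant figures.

The hole lies 70° from the dip direction, so the down-dip offset is 595 × cos 70° = 203.50 m.
Depth = down-dip offset × tan(dip) = 203.50 × tan 19° = 203.50 × 0.3443
Depth = 70.07 m

70.1 m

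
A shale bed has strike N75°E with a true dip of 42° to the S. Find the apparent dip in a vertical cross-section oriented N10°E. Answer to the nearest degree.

The section lies 65° from the strike.
tan α = tan 42° × sin 65° = 0.9004 × 0.9063 = 0.8160
apparent dip = arctan 0.8160 = 39.22°

39°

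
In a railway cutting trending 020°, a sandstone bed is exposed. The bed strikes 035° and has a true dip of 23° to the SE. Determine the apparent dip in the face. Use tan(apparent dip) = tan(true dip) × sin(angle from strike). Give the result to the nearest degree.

6°

The strike is 035° and the section trends 020°; the acute angle between them is β = 15°.
tan(apparent dip) = tan 23° · sin 15° = 0.1099
apparent dip = arctan 0.1099 = 6.27°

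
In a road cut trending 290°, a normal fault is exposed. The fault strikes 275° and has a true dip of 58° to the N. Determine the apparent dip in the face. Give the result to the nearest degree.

22°

The strike is 275° and the section trends 290°; the acute angle between them is β = 15°.
tan α = tan 58° × sin 15° = 1.6003 × 0.2588 = 0.4142
apparent dip = arctan 0.4142 = 22.50°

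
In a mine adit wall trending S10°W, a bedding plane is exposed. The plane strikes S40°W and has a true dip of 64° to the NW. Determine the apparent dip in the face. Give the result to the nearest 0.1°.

The section lies 30° from the strike.
tan(apparent dip) = tan 64° · sin 30° = 1.0252
apparent dip = arctan 1.0252 = 45.71°

45.7°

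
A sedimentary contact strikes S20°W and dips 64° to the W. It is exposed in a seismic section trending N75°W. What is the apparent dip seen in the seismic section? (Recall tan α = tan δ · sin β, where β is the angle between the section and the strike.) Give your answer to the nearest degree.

64°

Angle between strike (S20°W) and section (N75°W): β = 85°.
tan α = tan 64° × sin 85° = 2.0503 × 0.9962 = 2.0425
apparent dip = arctan 2.0425 = 63.91°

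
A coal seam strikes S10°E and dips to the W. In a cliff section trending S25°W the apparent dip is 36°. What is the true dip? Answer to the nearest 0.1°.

51.7°

The section is 35° from the strike.
tan δ = tan α / sin β = tan 36° / sin 35° = 0.7265 / 0.5736 = 1.2667
true dip = arctan 1.2667 = 51.71°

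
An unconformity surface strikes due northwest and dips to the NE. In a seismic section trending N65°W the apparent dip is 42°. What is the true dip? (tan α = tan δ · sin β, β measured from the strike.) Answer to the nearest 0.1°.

β = acute angle between strike due northwest and section N65°W = 20°.
tan(true dip) = tan 42° / sin 20° = 2.6326
δ = arctan(2.6326) = 69.20°

69.2°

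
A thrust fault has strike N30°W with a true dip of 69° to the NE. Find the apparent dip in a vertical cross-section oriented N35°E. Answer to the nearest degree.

67°

The strike is N30°W and the section trends N35°E; the acute angle between them is β = 65°.
tan(apparent dip) = tan 69° · sin 65° = 2.3610
apparent dip = arctan 2.3610 = 67.05°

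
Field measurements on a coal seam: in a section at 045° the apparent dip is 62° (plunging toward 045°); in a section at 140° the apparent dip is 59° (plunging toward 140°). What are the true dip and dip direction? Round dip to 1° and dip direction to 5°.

The two traces are lines in the plane: v₁ = (sin 45°·cos 62°, cos 45°·cos 62°, −sin 62°), v₂ = (sin 140°·cos 59°, cos 140°·cos 59°, −sin 59°).
n = v₁ × v₂ = (0.633, 0.008, 0.241) (taken with n_z > 0).
Dip δ = arctan(|n_h|/n_z) = arctan(0.633/0.241) = 69.2°.
Dip direction = atan2(0.633, 0.008) = 89° (azimuth of n's horizontal projection).

true dip 69°, dip direction 090°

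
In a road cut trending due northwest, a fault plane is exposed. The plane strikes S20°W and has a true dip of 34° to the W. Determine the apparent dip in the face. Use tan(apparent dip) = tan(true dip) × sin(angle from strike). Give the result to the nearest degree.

The strike is S20°W and the section trends due northwest; the acute angle between them is β = 65°.
tan(apparent dip) = tan 34° · sin 65° = 0.6113
α = arctan(0.6113) = 31.44°

31°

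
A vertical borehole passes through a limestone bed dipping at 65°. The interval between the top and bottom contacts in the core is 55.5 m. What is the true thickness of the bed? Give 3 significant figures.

True thickness t = h · cos(dip) = 55.5 × cos 65°
t = 55.5 × 0.4226 = 23.455 m

23.5 m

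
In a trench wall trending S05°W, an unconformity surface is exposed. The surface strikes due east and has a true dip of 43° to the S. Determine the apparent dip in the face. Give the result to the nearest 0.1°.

The strike is due east and the section trends S05°W; the acute angle between them is β = 85°.
tan(apparent dip) = tan 43° · sin 85° = 0.9290
apparent dip = arctan 0.9290 = 42.89°

42.9°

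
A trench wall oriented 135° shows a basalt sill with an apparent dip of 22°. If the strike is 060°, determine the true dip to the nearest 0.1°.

The section is 75° from the strike.
tan δ = tan α / sin β = tan 22° / sin 75° = 0.4040 / 0.9659 = 0.4183
δ = arctan(0.4183) = 22.70°

22.7°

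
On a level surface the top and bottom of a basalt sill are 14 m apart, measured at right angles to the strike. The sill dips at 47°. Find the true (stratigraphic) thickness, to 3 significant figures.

True thickness t = w · sin(dip) = 14 × sin 47°
t = 14 × 0.7314 = 10.239 m

10.2 m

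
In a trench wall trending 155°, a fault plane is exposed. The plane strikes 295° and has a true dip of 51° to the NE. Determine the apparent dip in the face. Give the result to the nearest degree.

38°

The section lies 40° from the strike.
tan α = tan 51° × sin 40° = 1.2349 × 0.6428 = 0.7938
α = arctan(0.7938) = 38.44°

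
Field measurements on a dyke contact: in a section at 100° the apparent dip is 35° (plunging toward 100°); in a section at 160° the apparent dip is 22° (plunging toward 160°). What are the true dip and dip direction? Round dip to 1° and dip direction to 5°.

true dip 35°, dip direction 105°

Represent each trace as a vector plunging at its apparent dip toward its trend (east-north-up frame): v₁ = (0.807, -0.142, -0.574), v₂ = (0.317, -0.871, -0.375).
The plane normal is n = v₁ × v₂ ∝ (0.446, -0.120, 0.658).
tan δ = √(n_x²+n_y²)/n_z = 0.462/0.658, so δ = 35.1°.
Dip direction = azimuth of (n_x, n_y) = atan2(0.446, -0.120) = 105°.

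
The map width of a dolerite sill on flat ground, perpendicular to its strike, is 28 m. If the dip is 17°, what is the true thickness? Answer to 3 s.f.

True thickness t = w · sin(dip) = 28 × sin 17°
t = 28 × 0.2924 = 8.186 m

8.19 m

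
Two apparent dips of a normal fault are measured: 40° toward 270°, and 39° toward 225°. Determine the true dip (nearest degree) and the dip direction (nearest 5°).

Represent each trace as a vector plunging at its apparent dip toward its trend (east-north-up frame): v₁ = (-0.766, -0.000, -0.643), v₂ = (-0.550, -0.550, -0.629).
Cross product v₁ × v₂ gives the pole to the plane: n ∝ (-0.353, -0.129, 0.421).
tan δ = √(n_x²+n_y²)/n_z = 0.376/0.421, so δ = 41.8°.
Dip direction = azimuth of (n_x, n_y) = atan2(-0.353, -0.129) = 250°.

true dip 42°, dip direction 250°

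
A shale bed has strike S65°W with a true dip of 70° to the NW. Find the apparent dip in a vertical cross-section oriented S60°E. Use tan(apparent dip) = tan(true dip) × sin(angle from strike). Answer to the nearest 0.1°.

The strike is S65°W and the section trends S60°E; the acute angle between them is β = 55°.
tan α = tan 70° × sin 55° = 2.7475 × 0.8192 = 2.2506
α = arctan(2.2506) = 66.04°

66.0°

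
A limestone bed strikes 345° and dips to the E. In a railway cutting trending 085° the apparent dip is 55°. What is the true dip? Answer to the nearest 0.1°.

55.4°

β = acute angle between strike 345° and section 085° = 80°.
tan δ = tan α / sin β = tan 55° / sin 80° = 1.4281 / 0.9848 = 1.4502
true dip = arctan 1.4502 = 55.41°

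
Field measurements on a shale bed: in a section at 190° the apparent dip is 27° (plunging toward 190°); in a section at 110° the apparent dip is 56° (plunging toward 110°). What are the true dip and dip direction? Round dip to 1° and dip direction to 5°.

true dip 56°, dip direction 120°

The two traces are lines in the plane: v₁ = (sin 190°·cos 27°, cos 190°·cos 27°, −sin 27°), v₂ = (sin 110°·cos 56°, cos 110°·cos 56°, −sin 56°).
The plane normal is n = v₁ × v₂ ∝ (0.641, -0.367, 0.491).
tan δ = √(n_x²+n_y²)/n_z = 0.738/0.491, so δ = 56.4°.
The horizontal component of n points toward azimuth atan2(n_x, n_y) = 120°, the dip direction.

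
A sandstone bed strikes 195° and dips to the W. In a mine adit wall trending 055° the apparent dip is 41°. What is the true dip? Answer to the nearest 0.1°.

53.5°

The section is 40° from the strike.
tan δ = tan α / sin β = tan 41° / sin 40° = 0.8693 / 0.6428 = 1.3524
true dip = arctan 1.3524 = 53.52°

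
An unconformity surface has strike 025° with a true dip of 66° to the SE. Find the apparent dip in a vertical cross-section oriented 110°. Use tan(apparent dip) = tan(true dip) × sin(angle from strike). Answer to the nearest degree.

The section lies 85° from the strike.
tan(apparent dip) = tan 66° · sin 85° = 2.2375
α = arctan(2.2375) = 65.92°

66°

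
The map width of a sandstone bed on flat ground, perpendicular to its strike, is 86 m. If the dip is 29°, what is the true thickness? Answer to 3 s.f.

True thickness t = w · sin(dip) = 86 × sin 29°
t = 86 × 0.4848 = 41.694 m

41.7 m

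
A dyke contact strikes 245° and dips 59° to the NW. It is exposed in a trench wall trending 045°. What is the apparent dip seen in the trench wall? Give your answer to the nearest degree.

30°

Angle between strike (245°) and section (045°): β = 20°.
tan(apparent dip) = tan 59° · sin 20° = 0.5692
α = arctan(0.5692) = 29.65°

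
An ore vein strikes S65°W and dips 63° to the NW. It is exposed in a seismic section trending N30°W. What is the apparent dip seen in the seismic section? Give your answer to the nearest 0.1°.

62.9°

The strike is S65°W and the section trends N30°W; the acute angle between them is β = 85°.
tan(apparent dip) = tan 63° · sin 85° = 1.9551
α = arctan(1.9551) = 62.91°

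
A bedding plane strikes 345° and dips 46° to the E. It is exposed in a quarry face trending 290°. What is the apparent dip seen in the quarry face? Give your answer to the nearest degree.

The strike is 345° and the section trends 290°; the acute angle between them is β = 55°.
tan α = tan 46° × sin 55° = 1.0355 × 0.8192 = 0.8483
α = arctan(0.8483) = 40.31°

40°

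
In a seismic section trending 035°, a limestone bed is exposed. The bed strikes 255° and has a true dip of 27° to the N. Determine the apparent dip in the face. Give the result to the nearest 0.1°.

18.1°

The strike is 255° and the section trends 035°; the acute angle between them is β = 40°.
tan(apparent dip) = tan 27° · sin 40° = 0.3275
α = arctan(0.3275) = 18.13°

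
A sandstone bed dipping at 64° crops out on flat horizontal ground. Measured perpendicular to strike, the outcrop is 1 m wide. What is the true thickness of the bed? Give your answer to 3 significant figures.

0.899 m

True thickness t = w · sin(dip) = 1 × sin 64°
t = 1 × 0.8988 = 0.899 m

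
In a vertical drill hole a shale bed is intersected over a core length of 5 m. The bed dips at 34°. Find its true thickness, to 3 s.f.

4.15 m

True thickness t = h · cos(dip) = 5 × cos 34°
t = 5 × 0.8290 = 4.145 m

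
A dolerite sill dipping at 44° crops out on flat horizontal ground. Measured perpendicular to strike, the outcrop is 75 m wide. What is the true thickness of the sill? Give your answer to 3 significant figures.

True thickness t = w · sin(dip) = 75 × sin 44°
t = 75 × 0.6947 = 52.099 m

52.1 m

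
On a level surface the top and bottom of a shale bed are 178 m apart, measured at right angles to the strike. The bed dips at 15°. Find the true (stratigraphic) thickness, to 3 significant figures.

True thickness t = w · sin(dip) = 178 × sin 15°
t = 178 × 0.2588 = 46.070 m

46.1 m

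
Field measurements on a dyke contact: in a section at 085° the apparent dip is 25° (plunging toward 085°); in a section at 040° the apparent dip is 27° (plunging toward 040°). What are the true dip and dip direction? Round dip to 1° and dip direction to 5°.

true dip 28°, dip direction 055°

Represent each trace as a vector plunging at its apparent dip toward its trend (east-north-up frame): v₁ = (0.903, 0.079, -0.423), v₂ = (0.573, 0.683, -0.454).
Cross product v₁ × v₂ gives the pole to the plane: n ∝ (0.253, 0.168, 0.571).
tan δ = √(n_x²+n_y²)/n_z = 0.303/0.571, so δ = 28.0°.
Dip direction = atan2(0.253, 0.168) = 56° (azimuth of n's horizontal projection).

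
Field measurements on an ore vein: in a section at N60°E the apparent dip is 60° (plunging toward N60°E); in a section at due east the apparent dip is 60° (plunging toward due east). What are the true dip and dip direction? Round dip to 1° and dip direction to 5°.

Represent each trace as a vector plunging at its apparent dip toward its trend (east-north-up frame): v₁ = (0.433, 0.250, -0.866), v₂ = (0.500, 0.000, -0.866).
n = v₁ × v₂ = (0.217, 0.058, 0.125) (taken with n_z > 0).
Dip δ = arctan(|n_h|/n_z) = arctan(0.224/0.125) = 60.9°.
Dip direction = atan2(0.217, 0.058) = 75° (azimuth of n's horizontal projection).

true dip 61°, dip direction 075°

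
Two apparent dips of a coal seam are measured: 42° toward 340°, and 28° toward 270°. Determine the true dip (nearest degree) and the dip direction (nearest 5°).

true dip 43°, dip direction 325°

The two traces are lines in the plane: v₁ = (sin 340°·cos 42°, cos 340°·cos 42°, −sin 42°), v₂ = (sin 270°·cos 28°, cos 270°·cos 28°, −sin 28°).
n = v₁ × v₂ = (-0.328, 0.471, 0.617) (taken with n_z > 0).
Dip δ = arctan(|n_h|/n_z) = arctan(0.574/0.617) = 43.0°.
Dip direction = azimuth of (n_x, n_y) = atan2(-0.328, 0.471) = 325°.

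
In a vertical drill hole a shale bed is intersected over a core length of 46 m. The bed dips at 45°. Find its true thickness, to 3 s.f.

32.5 m

True thickness t = h · cos(dip) = 46 × cos 45°
t = 46 × 0.7071 = 32.527 m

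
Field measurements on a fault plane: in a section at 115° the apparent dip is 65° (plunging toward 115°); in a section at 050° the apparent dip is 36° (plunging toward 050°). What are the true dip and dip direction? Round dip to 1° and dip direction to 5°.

Each apparent-dip line lies in the plane. As unit vectors (x east, y north, z up), v₁ plunges 65°→115° and v₂ plunges 36°→050°.
n = v₁ × v₂ = (0.576, -0.337, 0.310) (taken with n_z > 0).
tan δ = √(n_x²+n_y²)/n_z = 0.667/0.310, so δ = 65.1°.
Dip direction = azimuth of (n_x, n_y) = atan2(0.576, -0.337) = 120°.

true dip 65°, dip direction 120°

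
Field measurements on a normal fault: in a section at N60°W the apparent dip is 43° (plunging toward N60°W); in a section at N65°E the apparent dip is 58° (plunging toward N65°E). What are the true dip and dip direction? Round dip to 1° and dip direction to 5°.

true dip 70°, dip direction 010°

Represent each trace as a vector plunging at its apparent dip toward its trend (east-north-up frame): v₁ = (-0.633, 0.366, -0.682), v₂ = (0.480, 0.224, -0.848).
The plane normal is n = v₁ × v₂ ∝ (0.157, 0.865, 0.317).
Dip δ = arctan(|n_h|/n_z) = arctan(0.879/0.317) = 70.1°.
The horizontal component of n points toward azimuth atan2(n_x, n_y) = 10°, the dip direction.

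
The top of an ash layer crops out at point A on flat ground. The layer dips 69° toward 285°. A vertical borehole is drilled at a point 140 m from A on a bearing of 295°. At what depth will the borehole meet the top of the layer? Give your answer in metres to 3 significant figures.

The hole lies 10° from the dip direction, so the down-dip offset is 140 × cos 10° = 137.87 m.
Depth = down-dip offset × tan(dip) = 137.87 × tan 69° = 137.87 × 2.6051
Depth = 359.17 m

359 m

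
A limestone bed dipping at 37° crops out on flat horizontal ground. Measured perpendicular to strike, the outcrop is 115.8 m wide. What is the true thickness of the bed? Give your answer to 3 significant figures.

True thickness t = w · sin(dip) = 115.8 × sin 37°
t = 115.8 × 0.6018 = 69.690 m

69.7 m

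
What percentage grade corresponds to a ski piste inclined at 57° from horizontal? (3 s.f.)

grade % = 100 × tan 57° = 100 × 1.5399

154%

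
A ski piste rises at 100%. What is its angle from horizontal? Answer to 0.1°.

tan θ = 100/100 = 1.0000
θ = arctan(1.0000) = 45.00°

45.0°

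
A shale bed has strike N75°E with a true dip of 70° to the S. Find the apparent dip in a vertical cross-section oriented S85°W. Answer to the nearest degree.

The section lies 10° from the strike.
tan α = tan 70° × sin 10° = 2.7475 × 0.1736 = 0.4771
α = arctan(0.4771) = 25.51°

26°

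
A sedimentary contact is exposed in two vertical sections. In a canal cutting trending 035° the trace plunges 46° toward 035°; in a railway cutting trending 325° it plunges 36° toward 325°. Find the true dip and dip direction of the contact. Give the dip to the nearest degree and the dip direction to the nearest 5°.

Represent each trace as a vector plunging at its apparent dip toward its trend (east-north-up frame): v₁ = (0.398, 0.569, -0.719), v₂ = (-0.464, 0.663, -0.588).
n = v₁ × v₂ = (0.142, 0.568, 0.528) (taken with n_z > 0).
tan δ = √(n_x²+n_y²)/n_z = 0.586/0.528, so δ = 48.0°.
The horizontal component of n points toward azimuth atan2(n_x, n_y) = 14°, the dip direction.

true dip 48°, dip direction 015°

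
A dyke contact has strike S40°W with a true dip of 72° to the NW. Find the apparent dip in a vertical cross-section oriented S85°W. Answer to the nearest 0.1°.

65.3°

The strike is S40°W and the section trends S85°W; the acute angle between them is β = 45°.
tan(apparent dip) = tan 72° · sin 45° = 2.1763
α = arctan(2.1763) = 65.32°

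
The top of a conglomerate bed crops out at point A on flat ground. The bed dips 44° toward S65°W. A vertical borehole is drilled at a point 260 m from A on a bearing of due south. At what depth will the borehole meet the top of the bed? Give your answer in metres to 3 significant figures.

The hole lies 65° from the dip direction, so the down-dip offset is 260 × cos 65° = 109.88 m.
Depth = down-dip offset × tan(dip) = 109.88 × tan 44° = 109.88 × 0.9657
Depth = 106.11 m

106 m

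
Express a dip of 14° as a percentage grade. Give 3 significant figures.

grade % = 100 × tan 14° = 100 × 0.2493

24.9%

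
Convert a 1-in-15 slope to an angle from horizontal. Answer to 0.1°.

tan θ = 1/15 = 0.0667
θ = arctan(0.0667) = 3.81°

3.8°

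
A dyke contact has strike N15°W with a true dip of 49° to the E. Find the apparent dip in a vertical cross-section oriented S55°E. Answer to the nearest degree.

36°

Angle between strike (N15°W) and section (S55°E): β = 40°.
tan α = tan 49° × sin 40° = 1.1504 × 0.6428 = 0.7394
apparent dip = arctan 0.7394 = 36.48°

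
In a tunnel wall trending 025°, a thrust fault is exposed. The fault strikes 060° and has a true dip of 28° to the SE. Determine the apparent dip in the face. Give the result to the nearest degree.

Angle between strike (060°) and section (025°): β = 35°.
tan α = tan 28° × sin 35° = 0.5317 × 0.5736 = 0.3050
apparent dip = arctan 0.3050 = 16.96°

17°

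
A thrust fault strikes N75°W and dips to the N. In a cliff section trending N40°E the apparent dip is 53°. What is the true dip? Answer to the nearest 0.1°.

55.7°

β = acute angle between strike N75°W and section N40°E = 65°.
tan δ = tan α / sin β = tan 53° / sin 65° = 1.3270 / 0.9063 = 1.4642
δ = arctan(1.4642) = 55.67°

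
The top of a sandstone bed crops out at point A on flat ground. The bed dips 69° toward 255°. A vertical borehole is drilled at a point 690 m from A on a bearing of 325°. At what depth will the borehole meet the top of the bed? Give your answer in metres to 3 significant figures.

The hole lies 70° from the dip direction, so the down-dip offset is 690 × cos 70° = 235.99 m.
Depth = down-dip offset × tan(dip) = 235.99 × tan 69° = 235.99 × 2.6051
Depth = 614.79 m

615 m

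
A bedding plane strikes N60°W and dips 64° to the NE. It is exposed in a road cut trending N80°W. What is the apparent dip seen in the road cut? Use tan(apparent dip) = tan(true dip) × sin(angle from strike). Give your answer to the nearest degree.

The section lies 20° from the strike.
tan α = tan 64° × sin 20° = 2.0503 × 0.3420 = 0.7012
apparent dip = arctan 0.7012 = 35.04°

35°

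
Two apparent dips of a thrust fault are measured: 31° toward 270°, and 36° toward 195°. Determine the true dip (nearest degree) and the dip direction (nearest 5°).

The two traces are lines in the plane: v₁ = (sin 270°·cos 31°, cos 270°·cos 31°, −sin 31°), v₂ = (sin 195°·cos 36°, cos 195°·cos 36°, −sin 36°).
Cross product v₁ × v₂ gives the pole to the plane: n ∝ (-0.402, -0.396, 0.670).
tan δ = √(n_x²+n_y²)/n_z = 0.565/0.670, so δ = 40.1°.
The horizontal component of n points toward azimuth atan2(n_x, n_y) = 225°, the dip direction.

true dip 40°, dip direction 225°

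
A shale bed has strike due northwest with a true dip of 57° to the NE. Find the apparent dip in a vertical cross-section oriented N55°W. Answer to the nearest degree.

The section lies 10° from the strike.
tan(apparent dip) = tan 57° · sin 10° = 0.2674
α = arctan(0.2674) = 14.97°

15°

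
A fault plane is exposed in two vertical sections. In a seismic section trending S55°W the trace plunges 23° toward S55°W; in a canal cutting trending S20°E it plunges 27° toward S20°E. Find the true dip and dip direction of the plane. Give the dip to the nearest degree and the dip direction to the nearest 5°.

true dip 31°, dip direction 190°

The two traces are lines in the plane: v₁ = (sin 235°·cos 23°, cos 235°·cos 23°, −sin 23°), v₂ = (sin 160°·cos 27°, cos 160°·cos 27°, −sin 27°).
n = v₁ × v₂ = (-0.087, -0.461, 0.792) (taken with n_z > 0).
Dip δ = arctan(|n_h|/n_z) = arctan(0.470/0.792) = 30.7°.
Dip direction = atan2(-0.087, -0.461) = 191° (azimuth of n's horizontal projection).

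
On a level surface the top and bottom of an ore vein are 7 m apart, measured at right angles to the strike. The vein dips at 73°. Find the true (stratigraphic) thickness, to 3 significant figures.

True thickness t = w · sin(dip) = 7 × sin 73°
t = 7 × 0.9563 = 6.694 m

6.69 m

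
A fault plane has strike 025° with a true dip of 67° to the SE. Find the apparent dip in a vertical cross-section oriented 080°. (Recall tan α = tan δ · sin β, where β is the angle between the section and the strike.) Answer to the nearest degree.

63°

The section lies 55° from the strike.
tan(apparent dip) = tan 67° · sin 55° = 1.9298
apparent dip = arctan 1.9298 = 62.61°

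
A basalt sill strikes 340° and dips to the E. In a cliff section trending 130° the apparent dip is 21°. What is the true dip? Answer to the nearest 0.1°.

37.5°

β = acute angle between strike 340° and section 130° = 30°.
tan δ = tan α / sin β = tan 21° / sin 30° = 0.3839 / 0.5000 = 0.7677
true dip = arctan 0.7677 = 37.51°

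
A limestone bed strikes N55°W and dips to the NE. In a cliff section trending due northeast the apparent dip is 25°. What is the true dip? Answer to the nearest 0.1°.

The section is 80° from the strike.
tan(true dip) = tan 25° / sin 80° = 0.4735
true dip = arctan 0.4735 = 25.34°

25.3°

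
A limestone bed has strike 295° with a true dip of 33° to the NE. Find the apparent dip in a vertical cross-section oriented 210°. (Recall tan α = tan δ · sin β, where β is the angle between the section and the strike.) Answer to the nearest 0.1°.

The section lies 85° from the strike.
tan α = tan 33° × sin 85° = 0.6494 × 0.9962 = 0.6469
apparent dip = arctan 0.6469 = 32.90°

32.9°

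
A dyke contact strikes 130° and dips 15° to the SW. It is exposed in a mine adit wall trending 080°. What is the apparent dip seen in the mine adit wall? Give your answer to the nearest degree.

Angle between strike (130°) and section (080°): β = 50°.
tan α = tan 15° × sin 50° = 0.2679 × 0.7660 = 0.2053
apparent dip = arctan 0.2053 = 11.60°

12°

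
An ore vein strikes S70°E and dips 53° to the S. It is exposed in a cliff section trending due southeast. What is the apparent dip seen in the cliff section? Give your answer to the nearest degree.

29°

The strike is S70°E and the section trends due southeast; the acute angle between them is β = 25°.
tan(apparent dip) = tan 53° · sin 25° = 0.5608
apparent dip = arctan 0.5608 = 29.29°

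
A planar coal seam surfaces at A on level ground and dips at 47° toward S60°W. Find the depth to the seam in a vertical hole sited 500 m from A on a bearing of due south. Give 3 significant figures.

The hole lies 60° from the dip direction, so the down-dip offset is 500 × cos 60° = 250.00 m.
Depth = down-dip offset × tan(dip) = 250.00 × tan 47° = 250.00 × 1.0724
Depth = 268.09 m

268 m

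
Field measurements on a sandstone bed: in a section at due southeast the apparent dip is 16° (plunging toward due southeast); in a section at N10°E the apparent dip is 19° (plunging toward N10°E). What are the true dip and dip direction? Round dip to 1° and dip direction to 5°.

The two traces are lines in the plane: v₁ = (sin 135°·cos 16°, cos 135°·cos 16°, −sin 16°), v₂ = (sin 10°·cos 19°, cos 10°·cos 19°, −sin 19°).
The plane normal is n = v₁ × v₂ ∝ (0.478, 0.176, 0.745).
tan δ = √(n_x²+n_y²)/n_z = 0.509/0.745, so δ = 34.4°.
Dip direction = atan2(0.478, 0.176) = 70° (azimuth of n's horizontal projection).

true dip 34°, dip direction 070°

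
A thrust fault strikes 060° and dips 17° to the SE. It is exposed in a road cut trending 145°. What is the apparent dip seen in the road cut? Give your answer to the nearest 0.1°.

The section lies 85° from the strike.
tan(apparent dip) = tan 17° · sin 85° = 0.3046
α = arctan(0.3046) = 16.94°

16.9°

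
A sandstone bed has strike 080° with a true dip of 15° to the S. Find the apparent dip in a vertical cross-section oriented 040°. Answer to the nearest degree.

10°

Angle between strike (080°) and section (040°): β = 40°.
tan α = tan 15° × sin 40° = 0.2679 × 0.6428 = 0.1722
α = arctan(0.1722) = 9.77°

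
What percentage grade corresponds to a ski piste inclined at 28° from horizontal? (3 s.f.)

53.2%

grade % = 100 × tan 28° = 100 × 0.5317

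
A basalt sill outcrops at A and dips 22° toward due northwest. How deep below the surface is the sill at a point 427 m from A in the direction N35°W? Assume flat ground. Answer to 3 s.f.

170 m

The hole lies 10° from the dip direction, so the down-dip offset is 427 × cos 10° = 420.51 m.
Depth = down-dip offset × tan(dip) = 420.51 × tan 22° = 420.51 × 0.4040
Depth = 169.90 m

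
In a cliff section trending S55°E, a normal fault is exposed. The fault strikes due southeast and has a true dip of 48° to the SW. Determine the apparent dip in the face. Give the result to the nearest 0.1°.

Angle between strike (due southeast) and section (S55°E): β = 10°.
tan(apparent dip) = tan 48° · sin 10° = 0.1929
apparent dip = arctan 0.1929 = 10.92°

10.9°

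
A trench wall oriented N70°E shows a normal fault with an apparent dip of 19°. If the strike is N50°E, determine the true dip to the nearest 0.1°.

β = acute angle between strike N50°E and section N70°E = 20°.
tan(true dip) = tan 19° / sin 20° = 1.0067
true dip = arctan 1.0067 = 45.19°

45.2°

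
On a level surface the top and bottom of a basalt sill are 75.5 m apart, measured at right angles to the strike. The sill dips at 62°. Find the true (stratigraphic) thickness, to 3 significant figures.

66.7 m

True thickness t = w · sin(dip) = 75.5 × sin 62°
t = 75.5 × 0.8829 = 66.663 m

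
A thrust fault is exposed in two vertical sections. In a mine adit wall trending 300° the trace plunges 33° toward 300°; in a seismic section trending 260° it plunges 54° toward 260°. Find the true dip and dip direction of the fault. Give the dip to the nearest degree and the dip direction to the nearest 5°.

true dip 57°, dip direction 235°

Each apparent-dip line lies in the plane. As unit vectors (x east, y north, z up), v₁ plunges 33°→300° and v₂ plunges 54°→260°.
The plane normal is n = v₁ × v₂ ∝ (-0.395, -0.272, 0.317).
True dip = arccos(n_z / |n|) = arccos(0.5512) = 56.6°.
The horizontal component of n points toward azimuth atan2(n_x, n_y) = 235°, the dip direction.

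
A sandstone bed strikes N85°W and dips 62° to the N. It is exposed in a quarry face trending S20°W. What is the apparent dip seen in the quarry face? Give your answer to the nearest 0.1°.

61.2°

The strike is N85°W and the section trends S20°W; the acute angle between them is β = 75°.
tan(apparent dip) = tan 62° · sin 75° = 1.8166
apparent dip = arctan 1.8166 = 61.17°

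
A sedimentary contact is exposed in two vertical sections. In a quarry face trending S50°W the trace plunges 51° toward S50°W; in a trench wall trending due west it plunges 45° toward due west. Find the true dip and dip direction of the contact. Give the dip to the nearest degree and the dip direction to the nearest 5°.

true dip 51°, dip direction 235°

The two traces are lines in the plane: v₁ = (sin 230°·cos 51°, cos 230°·cos 51°, −sin 51°), v₂ = (sin 270°·cos 45°, cos 270°·cos 45°, −sin 45°).
Cross product v₁ × v₂ gives the pole to the plane: n ∝ (-0.286, -0.209, 0.286).
True dip = arccos(n_z / |n|) = arccos(0.6284) = 51.1°.
Dip direction = atan2(-0.286, -0.209) = 234° (azimuth of n's horizontal projection).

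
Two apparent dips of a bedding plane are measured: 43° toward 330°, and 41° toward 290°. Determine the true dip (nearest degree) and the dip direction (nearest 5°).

true dip 44°, dip direction 315°

The two traces are lines in the plane: v₁ = (sin 330°·cos 43°, cos 330°·cos 43°, −sin 43°), v₂ = (sin 290°·cos 41°, cos 290°·cos 41°, −sin 41°).
Cross product v₁ × v₂ gives the pole to the plane: n ∝ (-0.239, 0.244, 0.355).
tan δ = √(n_x²+n_y²)/n_z = 0.342/0.355, so δ = 43.9°.
Dip direction = azimuth of (n_x, n_y) = atan2(-0.239, 0.244) = 316°.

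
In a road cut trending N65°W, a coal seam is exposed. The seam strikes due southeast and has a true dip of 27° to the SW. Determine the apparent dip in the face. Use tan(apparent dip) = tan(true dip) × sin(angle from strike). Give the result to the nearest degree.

The section lies 20° from the strike.
tan(apparent dip) = tan 27° · sin 20° = 0.1743
apparent dip = arctan 0.1743 = 9.89°

10°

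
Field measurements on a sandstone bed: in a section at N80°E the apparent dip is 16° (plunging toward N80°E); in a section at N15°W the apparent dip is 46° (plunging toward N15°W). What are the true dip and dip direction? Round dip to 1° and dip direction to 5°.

true dip 48°, dip direction 005°

Each apparent-dip line lies in the plane. As unit vectors (x east, y north, z up), v₁ plunges 16°→N80°E and v₂ plunges 46°→N15°W.
n = v₁ × v₂ = (0.065, 0.731, 0.665) (taken with n_z > 0).
tan δ = √(n_x²+n_y²)/n_z = 0.733/0.665, so δ = 47.8°.
Dip direction = atan2(0.065, 0.731) = 5° (azimuth of n's horizontal projection).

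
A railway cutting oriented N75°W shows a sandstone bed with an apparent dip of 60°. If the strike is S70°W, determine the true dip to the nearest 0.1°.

β = acute angle between strike S70°W and section N75°W = 35°.
tan(true dip) = tan 60° / sin 35° = 3.0197
δ = arctan(3.0197) = 71.68°

71.7°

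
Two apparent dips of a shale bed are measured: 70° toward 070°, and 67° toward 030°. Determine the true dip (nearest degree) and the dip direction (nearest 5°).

true dip 70°, dip direction 060°

Each apparent-dip line lies in the plane. As unit vectors (x east, y north, z up), v₁ plunges 70°→070° and v₂ plunges 67°→030°.
Cross product v₁ × v₂ gives the pole to the plane: n ∝ (0.210, 0.112, 0.086).
True dip = arccos(n_z / |n|) = arccos(0.3390) = 70.2°.
Dip direction = atan2(0.210, 0.112) = 62° (azimuth of n's horizontal projection).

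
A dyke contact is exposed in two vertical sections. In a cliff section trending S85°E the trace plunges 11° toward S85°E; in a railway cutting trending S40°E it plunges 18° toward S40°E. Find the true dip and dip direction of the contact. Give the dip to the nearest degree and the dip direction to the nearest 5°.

true dip 18°, dip direction 150°

Each apparent-dip line lies in the plane. As unit vectors (x east, y north, z up), v₁ plunges 11°→S85°E and v₂ plunges 18°→S40°E.
The plane normal is n = v₁ × v₂ ∝ (0.113, -0.186, 0.660).
tan δ = √(n_x²+n_y²)/n_z = 0.217/0.660, so δ = 18.2°.
The horizontal component of n points toward azimuth atan2(n_x, n_y) = 149°, the dip direction.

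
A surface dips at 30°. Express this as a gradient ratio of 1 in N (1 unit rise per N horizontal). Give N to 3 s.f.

1 in 1.73

1 : N means tan θ = 1/N, so N = 1/tan 30° = 1/0.5774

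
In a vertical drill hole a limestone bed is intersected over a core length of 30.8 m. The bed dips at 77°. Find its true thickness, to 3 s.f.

True thickness t = h · cos(dip) = 30.8 × cos 77°
t = 30.8 × 0.2250 = 6.928 m

6.93 m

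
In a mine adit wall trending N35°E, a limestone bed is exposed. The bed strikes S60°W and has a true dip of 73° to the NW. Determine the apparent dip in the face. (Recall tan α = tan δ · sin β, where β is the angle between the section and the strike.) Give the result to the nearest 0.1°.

54.1°

Angle between strike (S60°W) and section (N35°E): β = 25°.
tan α = tan 73° × sin 25° = 3.2709 × 0.4226 = 1.3823
α = arctan(1.3823) = 54.12°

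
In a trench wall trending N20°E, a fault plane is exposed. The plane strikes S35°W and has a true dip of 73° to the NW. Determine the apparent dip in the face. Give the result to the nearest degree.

40°

The section lies 15° from the strike.
tan α = tan 73° × sin 15° = 3.2709 × 0.2588 = 0.8466
apparent dip = arctan 0.8466 = 40.25°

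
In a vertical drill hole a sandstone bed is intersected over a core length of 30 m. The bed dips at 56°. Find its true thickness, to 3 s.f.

True thickness t = h · cos(dip) = 30 × cos 56°
t = 30 × 0.5592 = 16.776 m

16.8 m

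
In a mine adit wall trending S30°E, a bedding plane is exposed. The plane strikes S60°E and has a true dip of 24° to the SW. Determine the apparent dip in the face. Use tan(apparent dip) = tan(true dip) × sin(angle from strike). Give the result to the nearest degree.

13°

The section lies 30° from the strike.
tan α = tan 24° × sin 30° = 0.4452 × 0.5000 = 0.2226
apparent dip = arctan 0.2226 = 12.55°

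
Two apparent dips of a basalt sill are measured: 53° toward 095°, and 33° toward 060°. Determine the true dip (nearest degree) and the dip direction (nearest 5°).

The two traces are lines in the plane: v₁ = (sin 95°·cos 53°, cos 95°·cos 53°, −sin 53°), v₂ = (sin 60°·cos 33°, cos 60°·cos 33°, −sin 33°).
n = v₁ × v₂ = (0.363, -0.254, 0.289) (taken with n_z > 0).
True dip = arccos(n_z / |n|) = arccos(0.5469) = 56.8°.
The horizontal component of n points toward azimuth atan2(n_x, n_y) = 125°, the dip direction.

true dip 57°, dip direction 125°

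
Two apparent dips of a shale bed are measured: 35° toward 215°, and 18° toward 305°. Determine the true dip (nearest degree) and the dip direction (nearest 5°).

true dip 38°, dip direction 240°

The two traces are lines in the plane: v₁ = (sin 215°·cos 35°, cos 215°·cos 35°, −sin 35°), v₂ = (sin 305°·cos 18°, cos 305°·cos 18°, −sin 18°).
Cross product v₁ × v₂ gives the pole to the plane: n ∝ (-0.520, -0.302, 0.779).
True dip = arccos(n_z / |n|) = arccos(0.7916) = 37.7°.
Dip direction = azimuth of (n_x, n_y) = atan2(-0.520, -0.302) = 240°.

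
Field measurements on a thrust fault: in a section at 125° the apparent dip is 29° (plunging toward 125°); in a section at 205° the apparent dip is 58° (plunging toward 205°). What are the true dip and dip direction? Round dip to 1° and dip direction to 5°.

true dip 58°, dip direction 195°

The two traces are lines in the plane: v₁ = (sin 125°·cos 29°, cos 125°·cos 29°, −sin 29°), v₂ = (sin 205°·cos 58°, cos 205°·cos 58°, −sin 58°).
Cross product v₁ × v₂ gives the pole to the plane: n ∝ (-0.193, -0.716, 0.456).
tan δ = √(n_x²+n_y²)/n_z = 0.742/0.456, so δ = 58.4°.
The horizontal component of n points toward azimuth atan2(n_x, n_y) = 195°, the dip direction.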